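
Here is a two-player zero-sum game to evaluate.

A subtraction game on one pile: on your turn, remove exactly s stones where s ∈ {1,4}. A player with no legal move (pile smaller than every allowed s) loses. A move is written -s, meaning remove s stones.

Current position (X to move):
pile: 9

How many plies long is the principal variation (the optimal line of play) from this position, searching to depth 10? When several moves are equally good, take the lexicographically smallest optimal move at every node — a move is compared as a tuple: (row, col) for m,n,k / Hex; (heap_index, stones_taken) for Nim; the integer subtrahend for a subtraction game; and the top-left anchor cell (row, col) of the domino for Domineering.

[9] X move#1: -1:-1/8, -4:+1/5*
[5] O move#2: -1:-1/4*, -4:-1/1
[4] X move#3: -1:-1/3, -4:+1/0*
[0] end (terminal -1, O#4); searched 9 to 10

PV length from [9]: 3 plies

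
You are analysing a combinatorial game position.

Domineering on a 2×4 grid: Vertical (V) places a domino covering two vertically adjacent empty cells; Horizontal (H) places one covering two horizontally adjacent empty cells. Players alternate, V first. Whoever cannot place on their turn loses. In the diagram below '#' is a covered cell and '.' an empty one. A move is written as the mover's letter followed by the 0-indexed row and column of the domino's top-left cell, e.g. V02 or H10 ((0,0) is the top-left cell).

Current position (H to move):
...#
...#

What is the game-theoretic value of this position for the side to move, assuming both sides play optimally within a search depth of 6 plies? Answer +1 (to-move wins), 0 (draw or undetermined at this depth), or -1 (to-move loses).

value(...#/...#, H) = +1

ply 1, H at ...#/...# | H00=+1→##.#/...#*; H01=+1→.###/...#; H10=+1→...#/##.#; H11=+1→...#/.###
ply 2, V at ##.#/...# | V02=-1→####/..##*
ply 3, H at ####/..## | H10=+1→####/####*
ply 4: ####/#### is terminal -1 (V); from ...#/...# depth 6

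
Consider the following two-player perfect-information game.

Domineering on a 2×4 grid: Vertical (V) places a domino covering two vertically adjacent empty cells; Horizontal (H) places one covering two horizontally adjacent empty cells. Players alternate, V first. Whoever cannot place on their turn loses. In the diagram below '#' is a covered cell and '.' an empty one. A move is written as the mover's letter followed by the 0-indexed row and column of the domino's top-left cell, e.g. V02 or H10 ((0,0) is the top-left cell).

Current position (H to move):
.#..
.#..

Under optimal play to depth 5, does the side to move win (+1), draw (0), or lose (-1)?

p1 H@[.#../.#..]: H02[.###/.#..]+1* H12[.#../.###]+1
p2 V@[.###/.#..]: V00[####/##..]-1*
p3 H@[####/##..]: H12[####/####]+1*
p4 V@[####/####] terminal -1; root [.#../.#..] d5

value(.#../.#.., H) = +1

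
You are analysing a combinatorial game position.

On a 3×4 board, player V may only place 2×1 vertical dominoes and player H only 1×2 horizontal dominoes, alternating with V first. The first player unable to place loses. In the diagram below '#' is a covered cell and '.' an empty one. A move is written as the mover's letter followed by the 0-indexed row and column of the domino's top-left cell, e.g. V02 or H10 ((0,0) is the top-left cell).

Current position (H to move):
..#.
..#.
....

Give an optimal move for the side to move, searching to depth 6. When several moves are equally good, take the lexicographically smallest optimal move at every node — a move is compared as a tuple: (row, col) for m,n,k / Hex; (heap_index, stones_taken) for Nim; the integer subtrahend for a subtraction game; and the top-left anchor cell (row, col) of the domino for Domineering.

[..#./..#./....] H move#1: H00:-1/###./..#./...., H10:+1/..#./###./....*, H20:-1/..#./..#./##.., H21:-1/..#./..#./.##., H22:-1/..#./..#./..##
[..#./###./....] V move#2: V03:-1/..##/####/....*, V13:-1/..#./####/...#
[..##/####/....] H move#3: H00:+1/####/####/....*, H20:+1/..##/####/##.., H21:+1/..##/####/.##., H22:+1/..##/####/..##
[####/####/....] end (terminal -1, V#4); searched ..#./..#./.... to 6

H's best at [..#./..#./....]: H10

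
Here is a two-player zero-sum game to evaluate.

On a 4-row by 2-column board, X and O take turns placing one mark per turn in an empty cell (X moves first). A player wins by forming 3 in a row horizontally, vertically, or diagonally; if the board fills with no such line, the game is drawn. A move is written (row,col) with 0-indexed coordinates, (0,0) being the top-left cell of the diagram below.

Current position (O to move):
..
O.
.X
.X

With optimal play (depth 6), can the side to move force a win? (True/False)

O winning at [../O./.X/.X]: False

ply 1, O at ../O./.X/.X | (0,0)=-1→O./O./.X/.X; (0,1)=-1→.O/O./.X/.X; (1,1)=+0→../OO/.X/.X*; (2,0)=-1→../O./OX/.X; (3,0)=-1→../O./.X/OX
ply 2, X at ../OO/.X/.X | (0,0)=+0→X./OO/.X/.X*; (0,1)=-1→.X/OO/.X/.X; (2,0)=+0→../OO/XX/.X; (3,0)=+0→../OO/.X/XX
ply 3, O at X./OO/.X/.X | (0,1)=+0→XO/OO/.X/.X*; (2,0)=+0→X./OO/OX/.X; (3,0)=+0→X./OO/.X/OX
ply 4, X at XO/OO/.X/.X | (2,0)=+0→XO/OO/XX/.X*; (3,0)=+0→XO/OO/.X/XX
ply 5, O at XO/OO/XX/.X | (3,0)=+0→XO/OO/XX/OX*
ply 6: XO/OO/XX/OX is terminal +0 (X); from ../O./.X/.X depth 6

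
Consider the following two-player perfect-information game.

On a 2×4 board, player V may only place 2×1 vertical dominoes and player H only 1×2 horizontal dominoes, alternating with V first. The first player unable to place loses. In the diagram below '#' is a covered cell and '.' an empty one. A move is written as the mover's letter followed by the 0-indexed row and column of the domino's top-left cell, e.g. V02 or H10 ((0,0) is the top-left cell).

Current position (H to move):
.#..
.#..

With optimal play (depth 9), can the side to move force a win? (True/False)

H winning at [.#../.#..]: True

ply 1, H at .#../.#.. | H02=+1→.###/.#..*; H12=+1→.#../.###
ply 2, V at .###/.#.. | V00=-1→####/##..*
ply 3, H at ####/##.. | H12=+1→####/####*
ply 4: ####/#### is terminal -1 (V); from .#../.#.. depth 9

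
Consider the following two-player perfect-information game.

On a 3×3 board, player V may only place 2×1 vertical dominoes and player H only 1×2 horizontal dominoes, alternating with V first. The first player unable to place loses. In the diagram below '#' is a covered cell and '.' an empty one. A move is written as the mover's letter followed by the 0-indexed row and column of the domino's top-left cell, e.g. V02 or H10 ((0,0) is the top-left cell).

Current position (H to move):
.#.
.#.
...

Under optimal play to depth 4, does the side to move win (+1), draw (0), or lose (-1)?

value(.#./.#./..., H) = -1

p1 H@[.#./.#./...]: H20[.#./.#./##.]-1* H21[.#./.#./.##]-1
p2 V@[.#./.#./##.]: V00[##./##./##.]+1* V02[.##/.##/##.]+1 V12[.#./.##/###]+1
p3 H@[##./##./##.] terminal -1; root [.#./.#./...] d4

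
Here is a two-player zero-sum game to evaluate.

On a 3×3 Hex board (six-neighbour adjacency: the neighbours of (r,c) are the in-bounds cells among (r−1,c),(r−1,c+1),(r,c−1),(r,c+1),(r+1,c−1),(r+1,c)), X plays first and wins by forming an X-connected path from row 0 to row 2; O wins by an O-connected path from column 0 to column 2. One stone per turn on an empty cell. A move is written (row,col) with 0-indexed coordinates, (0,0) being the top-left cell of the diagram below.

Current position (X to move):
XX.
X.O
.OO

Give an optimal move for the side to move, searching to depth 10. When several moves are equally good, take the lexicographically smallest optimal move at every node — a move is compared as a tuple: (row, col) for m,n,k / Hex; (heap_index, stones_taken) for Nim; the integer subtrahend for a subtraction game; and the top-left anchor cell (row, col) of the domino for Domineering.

ply 1, X at XX./X.O/.OO | (0,2)=-1→XXX/X.O/.OO; (1,1)=-1→XX./XXO/.OO; (2,0)=+1→XX./X.O/XOO*
ply 2: XX./X.O/XOO is terminal -1 (O); from XX./X.O/.OO depth 10

X's best at [XX./X.O/.OO]: (2,0)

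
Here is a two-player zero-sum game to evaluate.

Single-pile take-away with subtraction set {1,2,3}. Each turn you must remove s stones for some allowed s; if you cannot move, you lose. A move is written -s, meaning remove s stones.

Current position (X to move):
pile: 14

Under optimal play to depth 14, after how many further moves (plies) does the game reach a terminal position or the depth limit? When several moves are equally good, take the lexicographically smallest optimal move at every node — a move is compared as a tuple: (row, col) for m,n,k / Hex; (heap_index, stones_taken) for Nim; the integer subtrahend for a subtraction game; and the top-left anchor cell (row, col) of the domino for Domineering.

PV length from [14]: 7 plies

[14] X move#1: -1:-1/13, -2:+1/12*, -3:-1/11
[12] O move#2: -1:-1/11*, -2:-1/10, -3:-1/9
[11] X move#3: -1:-1/10, -2:-1/9, -3:+1/8*
[8] O move#4: -1:-1/7*, -2:-1/6, -3:-1/5
[7] X move#5: -1:-1/6, -2:-1/5, -3:+1/4*
[4] O move#6: -1:-1/3*, -2:-1/2, -3:-1/1
[3] X move#7: -1:-1/2, -2:-1/1, -3:+1/0*
[0] end (terminal -1, O#8); searched 14 to 14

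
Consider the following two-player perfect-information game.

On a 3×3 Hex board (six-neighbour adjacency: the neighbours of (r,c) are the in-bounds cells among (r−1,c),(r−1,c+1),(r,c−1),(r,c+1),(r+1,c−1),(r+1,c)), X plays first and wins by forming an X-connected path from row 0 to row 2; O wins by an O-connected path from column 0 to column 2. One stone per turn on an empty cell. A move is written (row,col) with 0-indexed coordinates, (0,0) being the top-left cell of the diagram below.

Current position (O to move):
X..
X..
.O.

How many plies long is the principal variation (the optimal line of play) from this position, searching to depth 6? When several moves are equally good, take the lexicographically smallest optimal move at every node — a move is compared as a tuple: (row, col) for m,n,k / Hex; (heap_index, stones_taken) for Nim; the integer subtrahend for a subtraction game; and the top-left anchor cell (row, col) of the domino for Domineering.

PV length from [X../X../.O.]: 5 plies

[X../X../.O.] O move#1: (0,1):-1/XO./X../.O., (0,2):-1/X.O/X../.O., (1,1):-1/X../XO./.O., (1,2):-1/X../X.O/.O., (2,0):+1/X../X../OO.*, (2,2):-1/X../X../.OO
[X../X../OO.] X move#2: (0,1):-1/XX./X../OO.*, (0,2):-1/X.X/X../OO., (1,1):-1/X../XX./OO., (1,2):-1/X../X.X/OO., (2,2):-1/X../X../OOX
[XX./X../OO.] O move#3: (0,2):+1/XXO/X../OO.*, (1,1):+1/XX./XO./OO., (1,2):+1/XX./X.O/OO., (2,2):+1/XX./X../OOO
[XXO/X../OO.] X move#4: (1,1):-1/XXO/XX./OO.*, (1,2):-1/XXO/X.X/OO., (2,2):-1/XXO/X../OOX
[XXO/XX./OO.] O move#5: (1,2):+1/XXO/XXO/OO.*, (2,2):+1/XXO/XX./OOO
[XXO/XXO/OO.] end (terminal -1, X#6); searched X../X../.O. to 6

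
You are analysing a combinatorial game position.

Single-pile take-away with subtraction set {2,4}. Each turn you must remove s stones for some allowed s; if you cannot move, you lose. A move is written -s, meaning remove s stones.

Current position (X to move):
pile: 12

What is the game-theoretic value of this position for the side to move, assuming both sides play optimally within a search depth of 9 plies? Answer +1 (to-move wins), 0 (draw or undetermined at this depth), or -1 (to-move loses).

p1 X@[12]: -2[10]-1* -4[8]-1
p2 O@[10]: -2[8]-1 -4[6]+1*
p3 X@[6]: -2[4]-1* -4[2]-1
p4 O@[4]: -2[2]-1 -4[0]+1*
p5 X@[0] terminal -1; root [12] d9

value(12, X) = -1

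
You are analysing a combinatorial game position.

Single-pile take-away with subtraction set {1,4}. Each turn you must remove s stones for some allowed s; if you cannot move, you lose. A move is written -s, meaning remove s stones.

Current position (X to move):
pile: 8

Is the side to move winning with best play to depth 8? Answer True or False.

X winning at [8]: True

[8] X move#1: -1:+1/7*, -4:-1/4
[7] O move#2: -1:-1/6*, -4:-1/3
[6] X move#3: -1:+1/5*, -4:+1/2
[5] O move#4: -1:-1/4*, -4:-1/1
[4] X move#5: -1:-1/3, -4:+1/0*
[0] end (terminal -1, O#6); searched 8 to 8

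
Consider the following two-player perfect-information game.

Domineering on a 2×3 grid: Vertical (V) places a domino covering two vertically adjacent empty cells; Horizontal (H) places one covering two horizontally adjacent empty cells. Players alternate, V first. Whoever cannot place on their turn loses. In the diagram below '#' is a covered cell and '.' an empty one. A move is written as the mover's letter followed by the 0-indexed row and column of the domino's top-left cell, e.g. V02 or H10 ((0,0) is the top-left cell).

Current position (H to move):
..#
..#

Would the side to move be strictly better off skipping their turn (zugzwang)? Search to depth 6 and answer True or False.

[..#/..#] H move#1: H00:+1/###/..#*, H10:+1/..#/###
[###/..#] end (terminal -1, V#2); searched ..#/..# to 6
if H skipped the turn, V would face:
~ [..#/..#] V move#1: V00:+1/#.#/#.#*, V01:+1/.##/.##
~ [#.#/#.#] end (terminal -1, H#2); searched ..#/..# to 6
compare (H): move=+1 vs pass=-1

zugzwang(..#/..#, H) = False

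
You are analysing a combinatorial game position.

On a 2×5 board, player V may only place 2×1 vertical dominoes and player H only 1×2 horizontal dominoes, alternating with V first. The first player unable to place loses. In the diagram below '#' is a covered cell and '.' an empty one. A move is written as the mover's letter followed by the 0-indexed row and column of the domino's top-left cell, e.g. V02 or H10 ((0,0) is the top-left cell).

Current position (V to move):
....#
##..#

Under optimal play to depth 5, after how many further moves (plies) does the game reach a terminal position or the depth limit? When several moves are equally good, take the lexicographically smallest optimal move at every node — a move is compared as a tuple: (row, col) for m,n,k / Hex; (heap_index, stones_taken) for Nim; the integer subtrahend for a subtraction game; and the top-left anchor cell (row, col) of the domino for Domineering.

PV length from [....#/##..#]: 3 plies

ply 1, V at ....#/##..# | V02=+1→..#.#/###.#*; V03=-1→...##/##.##
ply 2, H at ..#.#/###.# | H00=-1→###.#/###.#*
ply 3, V at ###.#/###.# | V03=+1→#####/#####*
ply 4: #####/##### is terminal -1 (H); from ....#/##..# depth 5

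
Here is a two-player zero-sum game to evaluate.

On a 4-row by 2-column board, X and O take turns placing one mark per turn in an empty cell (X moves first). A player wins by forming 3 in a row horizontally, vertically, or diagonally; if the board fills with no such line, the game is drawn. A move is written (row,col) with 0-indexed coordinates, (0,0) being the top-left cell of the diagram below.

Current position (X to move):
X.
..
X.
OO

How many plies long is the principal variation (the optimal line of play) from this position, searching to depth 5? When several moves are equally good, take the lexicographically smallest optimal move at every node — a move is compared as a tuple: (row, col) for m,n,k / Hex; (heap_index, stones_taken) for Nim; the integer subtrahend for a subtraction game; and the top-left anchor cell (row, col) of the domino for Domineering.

PV length from [X./../X./OO]: 1 ply

ply 1, X at X./../X./OO | (0,1)=+0→XX/../X./OO; (1,0)=+1→X./X./X./OO*; (1,1)=+0→X./.X/X./OO; (2,1)=+0→X./../XX/OO
ply 2: X./X./X./OO is terminal -1 (O); from X./../X./OO depth 5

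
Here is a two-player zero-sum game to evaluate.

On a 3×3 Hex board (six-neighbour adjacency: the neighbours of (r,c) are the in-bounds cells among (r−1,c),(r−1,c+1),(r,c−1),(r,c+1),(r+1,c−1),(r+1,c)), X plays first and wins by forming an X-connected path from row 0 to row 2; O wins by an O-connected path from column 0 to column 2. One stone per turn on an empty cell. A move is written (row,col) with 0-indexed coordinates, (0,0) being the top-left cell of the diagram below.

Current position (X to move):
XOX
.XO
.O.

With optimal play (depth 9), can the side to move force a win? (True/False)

X winning at [XOX/.XO/.O.]: True

[XOX/.XO/.O.] X move#1: (1,0):-1/XOX/XXO/.O., (2,0):+1/XOX/.XO/XO.*, (2,2):-1/XOX/.XO/.OX
[XOX/.XO/XO.] end (terminal -1, O#2); searched XOX/.XO/.O. to 9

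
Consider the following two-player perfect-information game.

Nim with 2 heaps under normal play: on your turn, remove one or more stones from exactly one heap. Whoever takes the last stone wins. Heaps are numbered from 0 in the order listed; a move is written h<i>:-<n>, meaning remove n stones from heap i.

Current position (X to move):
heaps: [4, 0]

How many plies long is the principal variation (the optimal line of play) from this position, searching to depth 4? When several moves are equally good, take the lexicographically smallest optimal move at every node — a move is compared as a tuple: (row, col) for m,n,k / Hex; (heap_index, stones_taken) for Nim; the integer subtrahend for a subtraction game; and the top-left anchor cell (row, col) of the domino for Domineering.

[(4,0)] X move#1: h0:-1:-1/(3,0), h0:-2:-1/(2,0), h0:-3:-1/(1,0), h0:-4:+1/(0,0)*
[(0,0)] end (terminal -1, O#2); searched (4,0) to 4

PV length from [(4,0)]: 1 ply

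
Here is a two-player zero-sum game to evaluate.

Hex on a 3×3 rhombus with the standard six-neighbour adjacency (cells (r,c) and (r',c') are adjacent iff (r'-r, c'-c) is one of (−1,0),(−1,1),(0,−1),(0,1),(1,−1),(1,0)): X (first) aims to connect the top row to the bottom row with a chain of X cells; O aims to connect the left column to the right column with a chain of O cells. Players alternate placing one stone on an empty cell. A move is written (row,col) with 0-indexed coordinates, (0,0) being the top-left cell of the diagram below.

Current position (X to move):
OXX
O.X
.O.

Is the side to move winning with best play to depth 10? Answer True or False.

ply 1, X at OXX/O.X/.O. | (1,1)=+1→OXX/OXX/.O.*; (2,0)=+1→OXX/O.X/XO.; (2,2)=+1→OXX/O.X/.OX
ply 2, O at OXX/OXX/.O. | (2,0)=-1→OXX/OXX/OO.*; (2,2)=-1→OXX/OXX/.OO
ply 3, X at OXX/OXX/OO. | (2,2)=+1→OXX/OXX/OOX*
ply 4: OXX/OXX/OOX is terminal -1 (O); from OXX/O.X/.O. depth 10

X winning at [OXX/O.X/.O.]: True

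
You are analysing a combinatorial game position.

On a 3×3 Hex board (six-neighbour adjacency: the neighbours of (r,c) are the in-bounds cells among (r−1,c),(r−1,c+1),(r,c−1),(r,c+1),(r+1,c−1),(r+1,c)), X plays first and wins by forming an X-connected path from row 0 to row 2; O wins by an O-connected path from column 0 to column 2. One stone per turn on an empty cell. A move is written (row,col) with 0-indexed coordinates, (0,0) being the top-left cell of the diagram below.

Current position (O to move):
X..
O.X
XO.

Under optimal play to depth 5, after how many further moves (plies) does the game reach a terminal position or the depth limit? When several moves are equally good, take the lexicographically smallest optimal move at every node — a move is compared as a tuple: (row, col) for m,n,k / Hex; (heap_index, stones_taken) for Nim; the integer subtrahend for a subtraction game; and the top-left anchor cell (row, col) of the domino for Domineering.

p1 O@[X../O.X/XO.]: (0,1)[XO./O.X/XO.]-1 (0,2)[X.O/O.X/XO.]+1* (1,1)[X../OOX/XO.]+1 (2,2)[X../O.X/XOO]-1
p2 X@[X.O/O.X/XO.]: (0,1)[XXO/O.X/XO.]-1* (1,1)[X.O/OXX/XO.]-1 (2,2)[X.O/O.X/XOX]-1
p3 O@[XXO/O.X/XO.]: (1,1)[XXO/OOX/XO.]+1* (2,2)[XXO/O.X/XOO]-1
p4 X@[XXO/OOX/XO.] terminal -1; root [X../O.X/XO.] d5

PV length from [X../O.X/XO.]: 3 plies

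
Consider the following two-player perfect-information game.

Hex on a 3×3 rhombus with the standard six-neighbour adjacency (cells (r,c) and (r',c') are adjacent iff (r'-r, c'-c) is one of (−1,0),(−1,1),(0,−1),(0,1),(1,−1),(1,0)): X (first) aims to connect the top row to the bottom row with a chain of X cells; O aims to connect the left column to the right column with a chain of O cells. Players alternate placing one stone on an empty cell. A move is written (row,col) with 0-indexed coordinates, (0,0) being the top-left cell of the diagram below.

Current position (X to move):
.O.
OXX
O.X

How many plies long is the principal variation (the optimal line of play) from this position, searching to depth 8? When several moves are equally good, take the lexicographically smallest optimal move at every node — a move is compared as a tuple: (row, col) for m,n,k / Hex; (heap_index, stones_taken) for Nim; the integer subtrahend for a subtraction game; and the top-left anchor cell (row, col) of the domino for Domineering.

ply 1, X at .O./OXX/O.X | (0,0)=-1→XO./OXX/O.X; (0,2)=+1→.OX/OXX/O.X*; (2,1)=-1→.O./OXX/OXX
ply 2: .OX/OXX/O.X is terminal -1 (O); from .O./OXX/O.X depth 8

PV length from [.O./OXX/O.X]: 1 ply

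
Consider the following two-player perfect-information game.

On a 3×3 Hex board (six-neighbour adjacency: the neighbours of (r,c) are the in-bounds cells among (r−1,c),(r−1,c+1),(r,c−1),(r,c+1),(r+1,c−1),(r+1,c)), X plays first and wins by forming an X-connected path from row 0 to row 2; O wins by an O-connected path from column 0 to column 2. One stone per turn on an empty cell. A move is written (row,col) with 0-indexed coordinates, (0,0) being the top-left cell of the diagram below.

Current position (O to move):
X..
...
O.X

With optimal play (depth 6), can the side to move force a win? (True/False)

ply 1, O at X../.../O.X | (0,1)=-1→XO./.../O.X; (0,2)=-1→X.O/.../O.X; (1,0)=-1→X../O../O.X; (1,1)=+1→X../.O./O.X*; (1,2)=+1→X../..O/O.X; (2,1)=-1→X../.../OOX
ply 2, X at X../.O./O.X | (0,1)=-1→XX./.O./O.X*; (0,2)=-1→X.X/.O./O.X; (1,0)=-1→X../XO./O.X; (1,2)=-1→X../.OX/O.X; (2,1)=-1→X../.O./OXX
ply 3, O at XX./.O./O.X | (0,2)=+1→XXO/.O./O.X*; (1,0)=+1→XX./OO./O.X; (1,2)=+1→XX./.OO/O.X; (2,1)=+1→XX./.O./OOX
ply 4: XXO/.O./O.X is terminal -1 (X); from X../.../O.X depth 6

O winning at [X../.../O.X]: True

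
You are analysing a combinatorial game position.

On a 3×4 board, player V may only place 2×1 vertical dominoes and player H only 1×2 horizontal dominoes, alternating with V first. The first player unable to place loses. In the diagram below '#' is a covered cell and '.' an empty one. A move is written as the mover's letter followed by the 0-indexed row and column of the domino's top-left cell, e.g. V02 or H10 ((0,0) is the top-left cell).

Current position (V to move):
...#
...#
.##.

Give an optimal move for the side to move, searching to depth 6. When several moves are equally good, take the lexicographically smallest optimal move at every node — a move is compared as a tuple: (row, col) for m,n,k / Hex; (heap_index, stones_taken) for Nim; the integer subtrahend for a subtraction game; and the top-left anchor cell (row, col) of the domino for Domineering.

V's best at [...#/...#/.##.]: V01

p1 V@[...#/...#/.##.]: V00[#..#/#..#/.##.]-1 V01[.#.#/.#.#/.##.]+1* V02[..##/..##/.##.]-1 V10[...#/#..#/###.]-1
p2 H@[.#.#/.#.#/.##.] terminal -1; root [...#/...#/.##.] d6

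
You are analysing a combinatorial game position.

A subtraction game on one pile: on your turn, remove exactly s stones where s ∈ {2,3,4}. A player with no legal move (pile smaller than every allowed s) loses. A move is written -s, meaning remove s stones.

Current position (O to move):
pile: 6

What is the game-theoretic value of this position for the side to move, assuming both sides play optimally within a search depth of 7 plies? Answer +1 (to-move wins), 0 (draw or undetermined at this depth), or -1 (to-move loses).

[6] O move#1: -2:-1/4*, -3:-1/3, -4:-1/2
[4] X move#2: -2:-1/2, -3:+1/1*, -4:+1/0
[1] end (terminal -1, O#3); searched 6 to 7

value(6, O) = -1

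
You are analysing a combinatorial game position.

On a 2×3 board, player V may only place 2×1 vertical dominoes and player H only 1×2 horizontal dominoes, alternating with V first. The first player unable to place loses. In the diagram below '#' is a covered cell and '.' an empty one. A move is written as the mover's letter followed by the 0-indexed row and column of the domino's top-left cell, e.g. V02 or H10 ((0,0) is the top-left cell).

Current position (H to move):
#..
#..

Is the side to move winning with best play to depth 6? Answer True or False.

H winning at [#../#..]: True

[#../#..] H move#1: H01:+1/###/#..*, H11:+1/#../###
[###/#..] end (terminal -1, V#2); searched #../#.. to 6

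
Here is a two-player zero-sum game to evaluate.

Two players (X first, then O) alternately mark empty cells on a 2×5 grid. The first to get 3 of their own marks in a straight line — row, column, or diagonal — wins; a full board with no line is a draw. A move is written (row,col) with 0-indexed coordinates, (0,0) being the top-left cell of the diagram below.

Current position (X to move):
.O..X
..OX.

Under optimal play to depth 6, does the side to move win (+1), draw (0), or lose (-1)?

ply 1, X at .O..X/..OX. | (0,0)=+0→XO..X/..OX.*; (0,2)=+0→.OX.X/..OX.; (0,3)=+0→.O.XX/..OX.; (1,0)=-1→.O..X/X.OX.; (1,1)=-1→.O..X/.XOX.; (1,4)=-1→.O..X/..OXX
ply 2, O at XO..X/..OX. | (0,2)=+0→XOO.X/..OX.*; (0,3)=+0→XO.OX/..OX.; (1,0)=+0→XO..X/O.OX.; (1,1)=+0→XO..X/.OOX.; (1,4)=+0→XO..X/..OXO
ply 3, X at XOO.X/..OX. | (0,3)=+0→XOOXX/..OX.*; (1,0)=-1→XOO.X/X.OX.; (1,1)=-1→XOO.X/.XOX.; (1,4)=-1→XOO.X/..OXX
ply 4, O at XOOXX/..OX. | (1,0)=+0→XOOXX/O.OX.*; (1,1)=+0→XOOXX/.OOX.; (1,4)=+0→XOOXX/..OXO
ply 5, X at XOOXX/O.OX. | (1,1)=+0→XOOXX/OXOX.*; (1,4)=-1→XOOXX/O.OXX
ply 6, O at XOOXX/OXOX. | (1,4)=+0→XOOXX/OXOXO*
ply 7: XOOXX/OXOXO is terminal +0 (X); from .O..X/..OX. depth 6

value(.O..X/..OX., X) = 0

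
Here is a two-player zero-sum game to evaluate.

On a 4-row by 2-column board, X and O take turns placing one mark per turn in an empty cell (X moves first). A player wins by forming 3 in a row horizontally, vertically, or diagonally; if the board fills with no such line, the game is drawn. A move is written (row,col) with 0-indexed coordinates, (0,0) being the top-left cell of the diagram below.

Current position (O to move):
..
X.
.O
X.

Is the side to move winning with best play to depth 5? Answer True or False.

p1 O@[../X./.O/X.]: (0,0)[O./X./.O/X.]-1 (0,1)[.O/X./.O/X.]-1 (1,1)[../XO/.O/X.]-1 (2,0)[../X./OO/X.]+0* (3,1)[../X./.O/XO]-1
p2 X@[../X./OO/X.]: (0,0)[X./X./OO/X.]-1 (0,1)[.X/X./OO/X.]+0* (1,1)[../XX/OO/X.]+0 (3,1)[../X./OO/XX]+0
p3 O@[.X/X./OO/X.]: (0,0)[OX/X./OO/X.]+0* (1,1)[.X/XO/OO/X.]+0 (3,1)[.X/X./OO/XO]+0
p4 X@[OX/X./OO/X.]: (1,1)[OX/XX/OO/X.]+0* (3,1)[OX/X./OO/XX]+0
p5 O@[OX/XX/OO/X.]: (3,1)[OX/XX/OO/XO]+0*
p6 X@[OX/XX/OO/XO] terminal +0; root [../X./.O/X.] d5

O winning at [../X./.O/X.]: False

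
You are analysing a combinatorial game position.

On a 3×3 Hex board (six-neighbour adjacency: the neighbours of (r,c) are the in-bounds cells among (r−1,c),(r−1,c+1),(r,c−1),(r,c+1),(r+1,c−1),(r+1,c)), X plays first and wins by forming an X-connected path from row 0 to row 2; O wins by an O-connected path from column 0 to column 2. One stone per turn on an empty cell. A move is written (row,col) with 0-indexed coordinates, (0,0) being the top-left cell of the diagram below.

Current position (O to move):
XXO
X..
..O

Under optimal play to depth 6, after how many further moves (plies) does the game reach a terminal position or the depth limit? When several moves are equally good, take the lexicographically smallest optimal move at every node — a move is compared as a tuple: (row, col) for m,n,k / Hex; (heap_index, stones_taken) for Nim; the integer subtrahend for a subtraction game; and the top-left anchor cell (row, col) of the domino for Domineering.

PV length from [XXO/X../..O]: 3 plies

p1 O@[XXO/X../..O]: (1,1)[XXO/XO./..O]-1 (1,2)[XXO/X.O/..O]-1 (2,0)[XXO/X../O.O]+1* (2,1)[XXO/X../.OO]-1
p2 X@[XXO/X../O.O]: (1,1)[XXO/XX./O.O]-1* (1,2)[XXO/X.X/O.O]-1 (2,1)[XXO/X../OXO]-1
p3 O@[XXO/XX./O.O]: (1,2)[XXO/XXO/O.O]-1 (2,1)[XXO/XX./OOO]+1*
p4 X@[XXO/XX./OOO] terminal -1; root [XXO/X../..O] d6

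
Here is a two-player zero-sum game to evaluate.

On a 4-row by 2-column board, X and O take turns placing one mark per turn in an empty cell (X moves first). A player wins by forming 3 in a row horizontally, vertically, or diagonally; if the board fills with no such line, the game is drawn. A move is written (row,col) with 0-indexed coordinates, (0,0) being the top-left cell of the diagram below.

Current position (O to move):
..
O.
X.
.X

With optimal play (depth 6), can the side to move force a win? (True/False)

p1 O@[../O./X./.X]: (0,0)[O./O./X./.X]+0* (0,1)[.O/O./X./.X]+0 (1,1)[../OO/X./.X]+0 (2,1)[../O./XO/.X]+0 (3,0)[../O./X./OX]+0
p2 X@[O./O./X./.X]: (0,1)[OX/O./X./.X]+0* (1,1)[O./OX/X./.X]+0 (2,1)[O./O./XX/.X]+0 (3,0)[O./O./X./XX]+0
p3 O@[OX/O./X./.X]: (1,1)[OX/OO/X./.X]+0* (2,1)[OX/O./XO/.X]+0 (3,0)[OX/O./X./OX]+0
p4 X@[OX/OO/X./.X]: (2,1)[OX/OO/XX/.X]+0* (3,0)[OX/OO/X./XX]+0
p5 O@[OX/OO/XX/.X]: (3,0)[OX/OO/XX/OX]+0*
p6 X@[OX/OO/XX/OX] terminal +0; root [../O./X./.X] d6

O winning at [../O./X./.X]: False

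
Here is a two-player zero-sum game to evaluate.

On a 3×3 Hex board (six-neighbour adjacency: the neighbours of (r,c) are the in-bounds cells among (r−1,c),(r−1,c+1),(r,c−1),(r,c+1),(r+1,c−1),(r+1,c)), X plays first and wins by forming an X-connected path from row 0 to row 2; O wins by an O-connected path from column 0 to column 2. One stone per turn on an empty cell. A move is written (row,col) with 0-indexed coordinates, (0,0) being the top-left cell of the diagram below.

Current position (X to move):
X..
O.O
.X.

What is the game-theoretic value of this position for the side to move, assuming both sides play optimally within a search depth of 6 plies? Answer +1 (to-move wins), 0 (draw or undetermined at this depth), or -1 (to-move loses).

value(X../O.O/.X., X) = +1

[X../O.O/.X.] X move#1: (0,1):-1/XX./O.O/.X., (0,2):-1/X.X/O.O/.X., (1,1):+1/X../OXO/.X.*, (2,0):-1/X../O.O/XX., (2,2):-1/X../O.O/.XX
[X../OXO/.X.] O move#2: (0,1):-1/XO./OXO/.X.*, (0,2):-1/X.O/OXO/.X., (2,0):-1/X../OXO/OX., (2,2):-1/X../OXO/.XO
[XO./OXO/.X.] X move#3: (0,2):+1/XOX/OXO/.X.*, (2,0):-1/XO./OXO/XX., (2,2):-1/XO./OXO/.XX
[XOX/OXO/.X.] end (terminal -1, O#4); searched X../O.O/.X. to 6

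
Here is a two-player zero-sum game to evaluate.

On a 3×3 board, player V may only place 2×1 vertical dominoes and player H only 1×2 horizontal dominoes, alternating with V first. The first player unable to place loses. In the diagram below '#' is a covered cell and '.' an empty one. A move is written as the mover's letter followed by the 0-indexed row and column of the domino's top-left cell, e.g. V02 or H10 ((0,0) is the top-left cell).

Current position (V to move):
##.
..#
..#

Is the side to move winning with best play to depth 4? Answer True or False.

V winning at [##./..#/..#]: True

[##./..#/..#] V move#1: V10:+1/##./#.#/#.#*, V11:+1/##./.##/.##
[##./#.#/#.#] end (terminal -1, H#2); searched ##./..#/..# to 4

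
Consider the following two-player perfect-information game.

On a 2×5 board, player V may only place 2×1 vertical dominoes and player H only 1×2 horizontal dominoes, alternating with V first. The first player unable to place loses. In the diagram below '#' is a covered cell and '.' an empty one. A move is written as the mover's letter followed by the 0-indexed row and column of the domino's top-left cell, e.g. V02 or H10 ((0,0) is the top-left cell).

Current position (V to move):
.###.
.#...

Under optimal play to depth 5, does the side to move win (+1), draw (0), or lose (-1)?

value(.###./.#..., V) = +1

ply 1, V at .###./.#... | V00=-1→####./##...; V04=+1→.####/.#..#*
ply 2, H at .####/.#..# | H12=-1→.####/.####*
ply 3, V at .####/.#### | V00=+1→#####/#####*
ply 4: #####/##### is terminal -1 (H); from .###./.#... depth 5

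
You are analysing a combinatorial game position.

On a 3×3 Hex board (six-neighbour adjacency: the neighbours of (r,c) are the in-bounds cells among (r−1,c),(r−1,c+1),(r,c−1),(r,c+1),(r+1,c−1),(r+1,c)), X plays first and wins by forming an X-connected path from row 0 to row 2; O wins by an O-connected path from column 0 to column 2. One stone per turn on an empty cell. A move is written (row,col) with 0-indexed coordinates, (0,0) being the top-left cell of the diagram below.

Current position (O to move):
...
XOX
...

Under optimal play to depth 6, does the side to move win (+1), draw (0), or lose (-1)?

value(.../XOX/..., O) = -1

ply 1, O at .../XOX/... | (0,0)=-1→O../XOX/...*; (0,1)=-1→.O./XOX/...; (0,2)=-1→..O/XOX/...; (2,0)=-1→.../XOX/O..; (2,1)=-1→.../XOX/.O.; (2,2)=-1→.../XOX/..O
ply 2, X at O../XOX/... | (0,1)=+1→OX./XOX/...*; (0,2)=+1→O.X/XOX/...; (2,0)=+1→O../XOX/X..; (2,1)=-1→O../XOX/.X.; (2,2)=-1→O../XOX/..X
ply 3, O at OX./XOX/... | (0,2)=-1→OXO/XOX/...*; (2,0)=-1→OX./XOX/O..; (2,1)=-1→OX./XOX/.O.; (2,2)=-1→OX./XOX/..O
ply 4, X at OXO/XOX/... | (2,0)=+1→OXO/XOX/X..*; (2,1)=-1→OXO/XOX/.X.; (2,2)=-1→OXO/XOX/..X
ply 5: OXO/XOX/X.. is terminal -1 (O); from .../XOX/... depth 6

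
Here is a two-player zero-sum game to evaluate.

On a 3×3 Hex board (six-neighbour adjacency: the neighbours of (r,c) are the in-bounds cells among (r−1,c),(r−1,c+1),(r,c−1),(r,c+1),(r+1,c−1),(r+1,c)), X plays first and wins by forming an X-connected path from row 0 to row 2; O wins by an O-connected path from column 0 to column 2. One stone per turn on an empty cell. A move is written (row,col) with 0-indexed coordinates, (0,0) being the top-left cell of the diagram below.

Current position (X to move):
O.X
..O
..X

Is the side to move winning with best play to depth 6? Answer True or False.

p1 X@[O.X/..O/..X]: (0,1)[OXX/..O/..X]-1 (1,0)[O.X/X.O/..X]-1 (1,1)[O.X/.XO/..X]+1* (2,0)[O.X/..O/X.X]-1 (2,1)[O.X/..O/.XX]-1
p2 O@[O.X/.XO/..X]: (0,1)[OOX/.XO/..X]-1* (1,0)[O.X/OXO/..X]-1 (2,0)[O.X/.XO/O.X]-1 (2,1)[O.X/.XO/.OX]-1
p3 X@[OOX/.XO/..X]: (1,0)[OOX/XXO/..X]+1* (2,0)[OOX/.XO/X.X]+1 (2,1)[OOX/.XO/.XX]+1
p4 O@[OOX/XXO/..X]: (2,0)[OOX/XXO/O.X]-1* (2,1)[OOX/XXO/.OX]-1
p5 X@[OOX/XXO/O.X]: (2,1)[OOX/XXO/OXX]+1*
p6 O@[OOX/XXO/OXX] terminal -1; root [O.X/..O/..X] d6

X winning at [O.X/..O/..X]: True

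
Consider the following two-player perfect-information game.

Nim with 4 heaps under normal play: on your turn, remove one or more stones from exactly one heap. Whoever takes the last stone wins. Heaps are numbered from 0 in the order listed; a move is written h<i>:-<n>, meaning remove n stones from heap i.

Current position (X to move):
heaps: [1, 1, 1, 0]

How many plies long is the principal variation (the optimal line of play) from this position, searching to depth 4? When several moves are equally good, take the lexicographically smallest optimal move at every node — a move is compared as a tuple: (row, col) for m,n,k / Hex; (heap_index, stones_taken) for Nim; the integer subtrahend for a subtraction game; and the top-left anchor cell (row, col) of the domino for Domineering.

ply 1, X at (1,1,1,0) | h0:-1=+1→(0,1,1,0)*; h1:-1=+1→(1,0,1,0); h2:-1=+1→(1,1,0,0)
ply 2, O at (0,1,1,0) | h1:-1=-1→(0,0,1,0)*; h2:-1=-1→(0,1,0,0)
ply 3, X at (0,0,1,0) | h2:-1=+1→(0,0,0,0)*
ply 4: (0,0,0,0) is terminal -1 (O); from (1,1,1,0) depth 4

PV length from [(1,1,1,0)]: 3 plies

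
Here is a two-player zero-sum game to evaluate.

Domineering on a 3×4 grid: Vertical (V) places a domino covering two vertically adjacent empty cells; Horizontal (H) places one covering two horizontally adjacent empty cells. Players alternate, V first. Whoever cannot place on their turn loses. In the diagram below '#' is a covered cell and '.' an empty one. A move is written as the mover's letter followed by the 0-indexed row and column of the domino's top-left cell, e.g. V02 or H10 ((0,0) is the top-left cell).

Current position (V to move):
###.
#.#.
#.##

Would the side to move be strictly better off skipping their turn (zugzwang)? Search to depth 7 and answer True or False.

zugzwang(###./#.#./#.##, V) = False

[###./#.#./#.##] V move#1: V03:+1/####/#.##/#.##*, V11:+1/###./###./####
[####/#.##/#.##] end (terminal -1, H#2); searched ###./#.#./#.## to 7
pass branch (H moves first from the same position):
  | [###./#.#./#.##] end (terminal -1, H#1); searched ###./#.#./#.## to 7
V moving scores +1; V passing scores +1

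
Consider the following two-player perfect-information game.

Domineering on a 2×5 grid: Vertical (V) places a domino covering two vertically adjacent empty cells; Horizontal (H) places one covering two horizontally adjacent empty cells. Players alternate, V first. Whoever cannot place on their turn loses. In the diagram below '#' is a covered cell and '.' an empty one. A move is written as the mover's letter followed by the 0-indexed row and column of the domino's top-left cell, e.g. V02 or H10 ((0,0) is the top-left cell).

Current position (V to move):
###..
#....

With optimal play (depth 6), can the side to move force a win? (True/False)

p1 V@[###../#....]: V03[####./#..#.]+1* V04[###.#/#...#]-1
p2 H@[####./#..#.]: H11[####./####.]-1*
p3 V@[####./####.]: V04[#####/#####]+1*
p4 H@[#####/#####] terminal -1; root [###../#....] d6

V winning at [###../#....]: True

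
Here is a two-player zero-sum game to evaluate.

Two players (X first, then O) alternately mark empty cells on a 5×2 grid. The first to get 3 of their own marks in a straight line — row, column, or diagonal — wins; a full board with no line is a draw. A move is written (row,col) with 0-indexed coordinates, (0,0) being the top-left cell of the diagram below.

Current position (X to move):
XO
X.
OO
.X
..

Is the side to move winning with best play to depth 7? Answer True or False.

ply 1, X at XO/X./OO/.X/.. | (1,1)=+0→XO/XX/OO/.X/..*; (3,0)=-1→XO/X./OO/XX/..; (4,0)=-1→XO/X./OO/.X/X.; (4,1)=-1→XO/X./OO/.X/.X
ply 2, O at XO/XX/OO/.X/.. | (3,0)=+0→XO/XX/OO/OX/..*; (4,0)=+0→XO/XX/OO/.X/O.; (4,1)=+0→XO/XX/OO/.X/.O
ply 3, X at XO/XX/OO/OX/.. | (4,0)=+0→XO/XX/OO/OX/X.*; (4,1)=-1→XO/XX/OO/OX/.X
ply 4, O at XO/XX/OO/OX/X. | (4,1)=+0→XO/XX/OO/OX/XO*
ply 5: XO/XX/OO/OX/XO is terminal +0 (X); from XO/X./OO/.X/.. depth 7

X winning at [XO/X./OO/.X/..]: False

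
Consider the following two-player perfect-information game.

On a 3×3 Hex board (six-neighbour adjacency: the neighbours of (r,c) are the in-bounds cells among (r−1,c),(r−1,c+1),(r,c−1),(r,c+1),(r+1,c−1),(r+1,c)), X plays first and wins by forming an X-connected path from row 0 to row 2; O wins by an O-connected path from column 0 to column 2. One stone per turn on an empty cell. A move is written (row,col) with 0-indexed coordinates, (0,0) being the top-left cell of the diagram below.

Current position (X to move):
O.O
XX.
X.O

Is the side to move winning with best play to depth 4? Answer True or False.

ply 1, X at O.O/XX./X.O | (0,1)=+1→OXO/XX./X.O*; (1,2)=-1→O.O/XXX/X.O; (2,1)=-1→O.O/XX./XXO
ply 2: OXO/XX./X.O is terminal -1 (O); from O.O/XX./X.O depth 4

X winning at [O.O/XX./X.O]: True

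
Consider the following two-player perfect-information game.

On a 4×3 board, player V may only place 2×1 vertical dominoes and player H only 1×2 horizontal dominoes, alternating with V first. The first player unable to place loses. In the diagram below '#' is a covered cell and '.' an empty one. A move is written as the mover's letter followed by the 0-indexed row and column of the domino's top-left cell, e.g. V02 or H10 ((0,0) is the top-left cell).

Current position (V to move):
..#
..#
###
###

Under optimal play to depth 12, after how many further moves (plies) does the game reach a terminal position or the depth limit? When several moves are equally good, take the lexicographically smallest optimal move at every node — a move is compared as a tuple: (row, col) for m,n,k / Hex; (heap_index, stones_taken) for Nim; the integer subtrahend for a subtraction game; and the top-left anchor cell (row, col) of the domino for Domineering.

[..#/..#/###/###] V move#1: V00:+1/#.#/#.#/###/###*, V01:+1/.##/.##/###/###
[#.#/#.#/###/###] end (terminal -1, H#2); searched ..#/..#/###/### to 12

PV length from [..#/..#/###/###]: 1 ply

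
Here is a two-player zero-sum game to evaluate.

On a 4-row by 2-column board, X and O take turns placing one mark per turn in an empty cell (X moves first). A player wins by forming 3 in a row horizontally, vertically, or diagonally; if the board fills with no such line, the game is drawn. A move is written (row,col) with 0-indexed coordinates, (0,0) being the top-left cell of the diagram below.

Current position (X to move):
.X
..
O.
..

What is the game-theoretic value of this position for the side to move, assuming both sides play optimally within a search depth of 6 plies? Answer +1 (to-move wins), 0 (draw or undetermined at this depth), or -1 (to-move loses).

ply 1, X at .X/../O./.. | (0,0)=+0→XX/../O./..*; (1,0)=+0→.X/X./O./..; (1,1)=+0→.X/.X/O./..; (2,1)=+0→.X/../OX/..; (3,0)=+0→.X/../O./X.; (3,1)=-1→.X/../O./.X
ply 2, O at XX/../O./.. | (1,0)=+0→XX/O./O./..*; (1,1)=+0→XX/.O/O./..; (2,1)=+0→XX/../OO/..; (3,0)=+0→XX/../O./O.; (3,1)=+0→XX/../O./.O
ply 3, X at XX/O./O./.. | (1,1)=-1→XX/OX/O./..; (2,1)=-1→XX/O./OX/..; (3,0)=+0→XX/O./O./X.*; (3,1)=-1→XX/O./O./.X
ply 4, O at XX/O./O./X. | (1,1)=+0→XX/OO/O./X.*; (2,1)=+0→XX/O./OO/X.; (3,1)=+0→XX/O./O./XO
ply 5, X at XX/OO/O./X. | (2,1)=+0→XX/OO/OX/X.*; (3,1)=+0→XX/OO/O./XX
ply 6, O at XX/OO/OX/X. | (3,1)=+0→XX/OO/OX/XO*
ply 7: XX/OO/OX/XO is terminal +0 (X); from .X/../O./.. depth 6

value(.X/../O./.., X) = 0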